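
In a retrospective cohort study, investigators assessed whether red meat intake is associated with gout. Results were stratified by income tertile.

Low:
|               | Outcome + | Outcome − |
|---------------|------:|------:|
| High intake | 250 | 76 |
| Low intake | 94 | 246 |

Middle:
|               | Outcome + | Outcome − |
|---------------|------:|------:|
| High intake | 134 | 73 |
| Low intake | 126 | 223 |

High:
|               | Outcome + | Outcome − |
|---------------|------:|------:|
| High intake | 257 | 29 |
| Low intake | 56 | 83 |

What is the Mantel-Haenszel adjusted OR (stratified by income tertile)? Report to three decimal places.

OR_MH = Σ(aᵢdᵢ/nᵢ) / Σ(bᵢcᵢ/nᵢ), where nᵢ is the stratum total.
Stratum 1 (Low): n = 666; a·d/n = 250·246/666 = 92.3423; b·c/n = 76·94/666 = 10.7267
Stratum 2 (Middle): n = 556; a·d/n = 134·223/556 = 53.7446; b·c/n = 73·126/556 = 16.5432
Stratum 3 (High): n = 425; a·d/n = 257·83/425 = 50.1906; b·c/n = 29·56/425 = 3.8212
OR_MH = (92.3423 + 53.7446 + 50.1906) / (10.7267 + 16.5432 + 3.8212) = 196.2775 / 31.0911 = 6.31299

6.313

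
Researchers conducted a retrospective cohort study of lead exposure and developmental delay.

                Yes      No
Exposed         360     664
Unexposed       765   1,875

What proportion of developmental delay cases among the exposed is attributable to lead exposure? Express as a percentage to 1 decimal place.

17.6

Cells: a = 360, b = 664, c = 765, d = 1875.
Risk in exposed = 360/1024 = 0.35156; risk in unexposed = 765/2640 = 0.28977.
RR = 0.35156/0.28977 = 1.21324
AR% = (RR − 1)/RR × 100 = (1.21324 − 1)/1.21324 × 100 = 17.5758%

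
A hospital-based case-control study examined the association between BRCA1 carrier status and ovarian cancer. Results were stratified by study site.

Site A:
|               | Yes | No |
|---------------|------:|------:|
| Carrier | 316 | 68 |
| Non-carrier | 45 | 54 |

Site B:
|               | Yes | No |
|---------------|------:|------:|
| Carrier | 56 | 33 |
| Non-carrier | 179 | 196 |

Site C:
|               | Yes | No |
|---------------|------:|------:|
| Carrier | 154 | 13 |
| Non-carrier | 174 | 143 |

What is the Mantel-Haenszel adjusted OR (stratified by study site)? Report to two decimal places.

OR_MH = Σ(aᵢdᵢ/nᵢ) / Σ(bᵢcᵢ/nᵢ), where nᵢ is the stratum total.
Stratum 1 (Site A): n = 483; a·d/n = 316·54/483 = 35.3292; b·c/n = 68·45/483 = 6.3354
Stratum 2 (Site B): n = 464; a·d/n = 56·196/464 = 23.6552; b·c/n = 33·179/464 = 12.7306
Stratum 3 (Site C): n = 484; a·d/n = 154·143/484 = 45.5000; b·c/n = 13·174/484 = 4.6736
OR_MH = (35.3292 + 23.6552 + 45.5000) / (6.3354 + 12.7306 + 4.6736) = 104.4844 / 23.7396 = 4.40128

4.40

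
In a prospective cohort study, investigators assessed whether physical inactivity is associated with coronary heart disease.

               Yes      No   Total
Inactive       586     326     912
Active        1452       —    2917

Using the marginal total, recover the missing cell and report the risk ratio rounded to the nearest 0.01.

The missing cell is in the unexposed row: 2917 − 1452 = 1465.
So a = 586, b = 326, c = 1452, d = 1465.
RR = [a/(a+b)] / [c/(c+d)] = (586/912) / (1452/2917) = 0.64254/0.49777 = 1.29084

1.29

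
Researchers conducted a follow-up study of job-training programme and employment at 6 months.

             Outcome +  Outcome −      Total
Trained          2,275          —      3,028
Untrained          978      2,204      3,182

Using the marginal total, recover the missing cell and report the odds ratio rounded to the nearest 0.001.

6.809

The missing cell is in the exposed row: 3028 − 2275 = 753.
So a = 2275, b = 753, c = 978, d = 2204.
OR = (a·d)/(b·c) = (2275 × 2204) / (753 × 978) = 5014100 / 736434 = 6.80862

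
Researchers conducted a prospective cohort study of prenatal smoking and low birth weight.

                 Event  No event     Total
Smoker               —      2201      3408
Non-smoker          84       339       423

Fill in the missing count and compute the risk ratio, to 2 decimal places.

The missing cell is in the exposed row: 3408 − 2201 = 1207.
So a = 1207, b = 2201, c = 84, d = 339.
RR = [a/(a+b)] / [c/(c+d)] = (1207/3408) / (84/423) = 0.35417/0.19858 = 1.78348

1.78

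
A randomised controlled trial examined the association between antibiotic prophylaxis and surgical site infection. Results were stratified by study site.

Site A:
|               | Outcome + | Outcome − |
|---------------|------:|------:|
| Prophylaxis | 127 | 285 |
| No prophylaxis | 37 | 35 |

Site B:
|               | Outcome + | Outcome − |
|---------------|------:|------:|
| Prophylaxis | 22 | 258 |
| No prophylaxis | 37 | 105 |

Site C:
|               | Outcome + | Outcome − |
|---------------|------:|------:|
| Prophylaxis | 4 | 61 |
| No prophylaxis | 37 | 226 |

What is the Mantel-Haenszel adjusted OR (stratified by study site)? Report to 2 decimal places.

OR_MH = Σ(aᵢdᵢ/nᵢ) / Σ(bᵢcᵢ/nᵢ), where nᵢ is the stratum total.
Stratum 1 (Site A): n = 484; a·d/n = 127·35/484 = 9.1839; b·c/n = 285·37/484 = 21.7872
Stratum 2 (Site B): n = 422; a·d/n = 22·105/422 = 5.4739; b·c/n = 258·37/422 = 22.6209
Stratum 3 (Site C): n = 328; a·d/n = 4·226/328 = 2.7561; b·c/n = 61·37/328 = 6.8811
OR_MH = (9.1839 + 5.4739 + 2.7561) / (21.7872 + 22.6209 + 6.8811) = 17.4139 / 51.2891 = 0.33952

0.34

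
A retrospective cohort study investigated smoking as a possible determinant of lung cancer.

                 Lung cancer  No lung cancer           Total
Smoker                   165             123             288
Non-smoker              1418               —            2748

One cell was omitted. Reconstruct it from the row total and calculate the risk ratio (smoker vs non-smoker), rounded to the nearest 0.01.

1.11

The missing cell is in the unexposed row: 2748 − 1418 = 1330.
So a = 165, b = 123, c = 1418, d = 1330.
RR = [a/(a+b)] / [c/(c+d)] = (165/288) / (1418/2748) = 0.57292/0.51601 = 1.11028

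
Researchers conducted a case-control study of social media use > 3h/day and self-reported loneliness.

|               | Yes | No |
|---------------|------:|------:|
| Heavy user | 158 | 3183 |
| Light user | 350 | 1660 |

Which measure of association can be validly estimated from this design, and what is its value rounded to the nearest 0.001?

0.235

Cells: a = 158, b = 3183, c = 350, d = 1660.
This is a case-control study: participants were sampled on outcome status, so risks in the source population cannot be estimated directly — relative risk is not valid here. The odds ratio is the appropriate measure.
OR = (a·d)/(b·c) = (158 × 1660) / (3183 × 350) = 262280 / 1114050 = 0.23543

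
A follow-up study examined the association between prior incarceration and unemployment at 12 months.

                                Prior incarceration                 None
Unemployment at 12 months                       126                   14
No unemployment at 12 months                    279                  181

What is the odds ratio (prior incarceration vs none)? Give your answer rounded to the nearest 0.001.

5.839

Reading the table with exposure as columns: a = 126 (Prior incarceration, case), b = 279 (Prior incarceration, non-case), c = 14 (None, case), d = 181.
OR = (a·d)/(b·c) = (126 × 181) / (279 × 14) = 22806 / 3906 = 5.83871
The odds of unemployment at 12 months are about 5.84 times as high in the prior incarceration group.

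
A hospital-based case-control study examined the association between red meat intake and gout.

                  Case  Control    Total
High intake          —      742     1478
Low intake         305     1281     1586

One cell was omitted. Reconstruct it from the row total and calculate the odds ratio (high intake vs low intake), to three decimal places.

The missing cell is in the exposed row: 1478 − 742 = 736.
So a = 736, b = 742, c = 305, d = 1281.
OR = (a·d)/(b·c) = (736 × 1281) / (742 × 305) = 942816 / 226310 = 4.16604

4.166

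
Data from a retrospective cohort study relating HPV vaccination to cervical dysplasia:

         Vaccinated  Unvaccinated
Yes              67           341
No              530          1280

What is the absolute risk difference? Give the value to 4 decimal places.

Reading the table with exposure as columns: a = 67 (Vaccinated, case), b = 530 (Vaccinated, non-case), c = 341 (Unvaccinated, case), d = 1280.
Risk in exposed = 67/597 = 0.112228; risk in unexposed = 341/1621 = 0.210364.
Risk difference = 0.112228 − 0.210364 = -0.098136

-0.0981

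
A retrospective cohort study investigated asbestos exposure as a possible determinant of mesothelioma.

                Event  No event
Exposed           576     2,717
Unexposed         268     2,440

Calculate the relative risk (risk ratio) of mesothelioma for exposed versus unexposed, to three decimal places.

1.767

Cells: a = 576, b = 2717, c = 268, d = 2440.
Risk in exposed = 576/3293 = 0.17492; risk in unexposed = 268/2708 = 0.09897.
RR = 0.17492 / 0.09897 = 1.76744
The risk among the exposed is 1.77 times that among the unexposed.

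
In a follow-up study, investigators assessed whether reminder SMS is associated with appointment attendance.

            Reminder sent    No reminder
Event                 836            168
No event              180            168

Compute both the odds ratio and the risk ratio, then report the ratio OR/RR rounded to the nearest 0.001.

2.822

Reading the table with exposure as columns: a = 836 (Reminder sent, case), b = 180 (Reminder sent, non-case), c = 168 (No reminder, case), d = 168.
OR = (836·168)/(180·168) = 140448/30240 = 4.64444
Risk in exposed = 836/1016 = 0.82283; risk in unexposed = 168/336 = 0.50000; RR = 1.64567
OR/RR = 4.64444 / 1.64567 = 2.82222
The outcome is not rare, so the OR lies further from 1 than the RR.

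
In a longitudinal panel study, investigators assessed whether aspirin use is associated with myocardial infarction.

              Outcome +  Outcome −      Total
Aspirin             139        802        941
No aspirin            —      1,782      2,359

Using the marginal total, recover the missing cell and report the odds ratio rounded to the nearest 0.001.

0.535

The missing cell is in the unexposed row: 2359 − 1782 = 577.
So a = 139, b = 802, c = 577, d = 1782.
OR = (a·d)/(b·c) = (139 × 1782) / (802 × 577) = 247698 / 462754 = 0.53527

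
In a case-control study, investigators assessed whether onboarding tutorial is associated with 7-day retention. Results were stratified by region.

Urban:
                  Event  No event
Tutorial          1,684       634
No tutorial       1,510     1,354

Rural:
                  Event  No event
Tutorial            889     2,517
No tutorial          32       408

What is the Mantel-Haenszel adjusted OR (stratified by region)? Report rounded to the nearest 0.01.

OR_MH = Σ(aᵢdᵢ/nᵢ) / Σ(bᵢcᵢ/nᵢ), where nᵢ is the stratum total.
Stratum 1 (Urban): n = 5182; a·d/n = 1684·1354/5182 = 440.0108; b·c/n = 634·1510/5182 = 184.7433
Stratum 2 (Rural): n = 3846; a·d/n = 889·408/3846 = 94.3089; b·c/n = 2517·32/3846 = 20.9423
OR_MH = (440.0108 + 94.3089) / (184.7433 + 20.9423) = 534.3197 / 205.6856 = 2.59775

2.60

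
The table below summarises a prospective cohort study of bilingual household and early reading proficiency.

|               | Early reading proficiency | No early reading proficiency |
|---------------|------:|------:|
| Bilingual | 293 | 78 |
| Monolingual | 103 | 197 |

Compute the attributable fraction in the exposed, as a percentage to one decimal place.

56.5

Cells: a = 293, b = 78, c = 103, d = 197.
Risk in exposed = 293/371 = 0.78976; risk in unexposed = 103/300 = 0.34333.
RR = 0.78976/0.34333 = 2.30026
AR% = (RR − 1)/RR × 100 = (2.30026 − 1)/2.30026 × 100 = 56.5267%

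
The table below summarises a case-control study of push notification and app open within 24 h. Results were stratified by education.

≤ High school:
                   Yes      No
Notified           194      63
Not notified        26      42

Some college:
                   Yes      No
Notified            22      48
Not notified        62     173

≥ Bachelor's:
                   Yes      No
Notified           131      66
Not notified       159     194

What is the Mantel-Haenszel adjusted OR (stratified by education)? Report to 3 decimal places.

OR_MH = Σ(aᵢdᵢ/nᵢ) / Σ(bᵢcᵢ/nᵢ), where nᵢ is the stratum total.
Stratum 1 (≤ High school): n = 325; a·d/n = 194·42/325 = 25.0708; b·c/n = 63·26/325 = 5.0400
Stratum 2 (Some college): n = 305; a·d/n = 22·173/305 = 12.4787; b·c/n = 48·62/305 = 9.7574
Stratum 3 (≥ Bachelor's): n = 550; a·d/n = 131·194/550 = 46.2073; b·c/n = 66·159/550 = 19.0800
OR_MH = (25.0708 + 12.4787 + 46.2073) / (5.0400 + 9.7574 + 19.0800) = 83.7567 / 33.8774 = 2.47235

2.472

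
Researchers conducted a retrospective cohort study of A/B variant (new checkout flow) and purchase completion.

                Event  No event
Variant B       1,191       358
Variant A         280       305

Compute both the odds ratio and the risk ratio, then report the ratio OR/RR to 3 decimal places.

2.256

Cells: a = 1191, b = 358, c = 280, d = 305.
OR = (1191·305)/(358·280) = 363255/100240 = 3.62385
Risk in exposed = 1191/1549 = 0.76888; risk in unexposed = 280/585 = 0.47863; RR = 1.60642
OR/RR = 3.62385 / 1.60642 = 2.25586
The outcome is not rare, so the OR lies further from 1 than the RR.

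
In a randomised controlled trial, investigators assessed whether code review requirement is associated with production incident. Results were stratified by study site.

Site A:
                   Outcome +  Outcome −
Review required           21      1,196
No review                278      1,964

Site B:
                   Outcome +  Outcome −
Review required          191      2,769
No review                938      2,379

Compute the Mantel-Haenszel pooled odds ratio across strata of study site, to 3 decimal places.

0.165

OR_MH = Σ(aᵢdᵢ/nᵢ) / Σ(bᵢcᵢ/nᵢ), where nᵢ is the stratum total.
Stratum 1 (Site A): n = 3459; a·d/n = 21·1964/3459 = 11.9237; b·c/n = 1196·278/3459 = 96.1226
Stratum 2 (Site B): n = 6277; a·d/n = 191·2379/6277 = 72.3895; b·c/n = 2769·938/6277 = 413.7840
OR_MH = (11.9237 + 72.3895) / (96.1226 + 413.7840) = 84.3132 / 509.9066 = 0.16535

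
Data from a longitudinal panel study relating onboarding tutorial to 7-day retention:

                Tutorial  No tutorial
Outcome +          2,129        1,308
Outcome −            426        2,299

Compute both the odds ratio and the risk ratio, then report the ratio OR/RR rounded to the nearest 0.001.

3.823

Reading the table with exposure as columns: a = 2129 (Tutorial, case), b = 426 (Tutorial, non-case), c = 1308 (No tutorial, case), d = 2299.
OR = (2129·2299)/(426·1308) = 4894571/557208 = 8.78410
Risk in exposed = 2129/2555 = 0.83327; risk in unexposed = 1308/3607 = 0.36263; RR = 2.29786
OR/RR = 8.78410 / 2.29786 = 3.82273
The outcome is not rare, so the OR lies further from 1 than the RR.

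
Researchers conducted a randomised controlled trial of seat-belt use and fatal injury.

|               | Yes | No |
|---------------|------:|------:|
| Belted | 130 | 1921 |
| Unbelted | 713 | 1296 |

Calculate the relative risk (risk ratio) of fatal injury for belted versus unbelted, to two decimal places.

0.18

Cells: a = 130, b = 1921, c = 713, d = 1296.
Risk in exposed = 130/2051 = 0.06338; risk in unexposed = 713/2009 = 0.35490.
RR = 0.06338 / 0.35490 = 0.17859
The risk is 82% lower among the exposed than among the unexposed.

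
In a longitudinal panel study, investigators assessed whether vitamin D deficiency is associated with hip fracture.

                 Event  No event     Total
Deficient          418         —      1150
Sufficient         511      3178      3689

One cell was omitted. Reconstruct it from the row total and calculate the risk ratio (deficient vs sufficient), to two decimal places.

2.62

The missing cell is in the exposed row: 1150 − 418 = 732.
So a = 418, b = 732, c = 511, d = 3178.
RR = [a/(a+b)] / [c/(c+d)] = (418/1150) / (511/3689) = 0.36348/0.13852 = 2.62401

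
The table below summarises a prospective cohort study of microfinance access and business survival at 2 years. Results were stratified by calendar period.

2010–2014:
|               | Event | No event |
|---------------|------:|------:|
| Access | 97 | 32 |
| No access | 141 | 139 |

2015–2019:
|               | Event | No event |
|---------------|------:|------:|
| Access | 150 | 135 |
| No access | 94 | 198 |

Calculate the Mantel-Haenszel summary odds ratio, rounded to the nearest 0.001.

OR_MH = Σ(aᵢdᵢ/nᵢ) / Σ(bᵢcᵢ/nᵢ), where nᵢ is the stratum total.
Stratum 1 (2010–2014): n = 409; a·d/n = 97·139/409 = 32.9658; b·c/n = 32·141/409 = 11.0318
Stratum 2 (2015–2019): n = 577; a·d/n = 150·198/577 = 51.4731; b·c/n = 135·94/577 = 21.9931
OR_MH = (32.9658 + 51.4731) / (11.0318 + 21.9931) = 84.4389 / 33.0249 = 2.55683

2.557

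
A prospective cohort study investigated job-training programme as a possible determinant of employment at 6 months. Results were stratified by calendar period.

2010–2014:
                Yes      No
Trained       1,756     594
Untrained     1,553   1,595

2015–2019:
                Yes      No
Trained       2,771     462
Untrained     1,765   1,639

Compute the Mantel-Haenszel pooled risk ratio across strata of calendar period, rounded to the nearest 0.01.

RR_MH = Σ(aᵢ·n₀ᵢ/nᵢ) / Σ(cᵢ·n₁ᵢ/nᵢ), with n₁ᵢ = aᵢ+bᵢ (exposed), n₀ᵢ = cᵢ+dᵢ (unexposed), nᵢ = n₁ᵢ+n₀ᵢ.
Stratum 1 (2010–2014): n₁ = 2350, n₀ = 3148, n = 5498; a·n₀/n = 1756·3148/5498 = 1005.4362; c·n₁/n = 1553·2350/5498 = 663.7959
Stratum 2 (2015–2019): n₁ = 3233, n₀ = 3404, n = 6637; a·n₀/n = 2771·3404/6637 = 1421.1969; c·n₁/n = 1765·3233/6637 = 859.7627
RR_MH = (1005.4362 + 1421.1969) / (663.7959 + 859.7627) = 2426.6331 / 1523.5586 = 1.59274

1.59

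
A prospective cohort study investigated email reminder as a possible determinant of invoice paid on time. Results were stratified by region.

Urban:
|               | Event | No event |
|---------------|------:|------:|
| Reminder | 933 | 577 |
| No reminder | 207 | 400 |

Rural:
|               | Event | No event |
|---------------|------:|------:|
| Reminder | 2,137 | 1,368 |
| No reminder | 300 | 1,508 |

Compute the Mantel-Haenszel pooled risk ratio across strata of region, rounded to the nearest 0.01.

RR_MH = Σ(aᵢ·n₀ᵢ/nᵢ) / Σ(cᵢ·n₁ᵢ/nᵢ), with n₁ᵢ = aᵢ+bᵢ (exposed), n₀ᵢ = cᵢ+dᵢ (unexposed), nᵢ = n₁ᵢ+n₀ᵢ.
Stratum 1 (Urban): n₁ = 1510, n₀ = 607, n = 2117; a·n₀/n = 933·607/2117 = 267.5158; c·n₁/n = 207·1510/2117 = 147.6476
Stratum 2 (Rural): n₁ = 3505, n₀ = 1808, n = 5313; a·n₀/n = 2137·1808/5313 = 727.2155; c·n₁/n = 300·3505/5313 = 197.9108
RR_MH = (267.5158 + 727.2155) / (147.6476 + 197.9108) = 994.7313 / 345.5584 = 2.87862

2.88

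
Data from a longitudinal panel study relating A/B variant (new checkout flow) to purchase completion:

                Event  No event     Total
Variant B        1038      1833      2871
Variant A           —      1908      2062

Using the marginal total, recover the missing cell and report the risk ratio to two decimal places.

The missing cell is in the unexposed row: 2062 − 1908 = 154.
So a = 1038, b = 1833, c = 154, d = 1908.
RR = [a/(a+b)] / [c/(c+d)] = (1038/2871) / (154/2062) = 0.36155/0.07468 = 4.84097

4.84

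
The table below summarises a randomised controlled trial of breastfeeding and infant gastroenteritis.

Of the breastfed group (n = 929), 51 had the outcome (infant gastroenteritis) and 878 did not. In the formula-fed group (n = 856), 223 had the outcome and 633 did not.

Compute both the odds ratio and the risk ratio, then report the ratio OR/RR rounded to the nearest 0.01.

0.78

From the description: a = 51, b = 878, c = 223, d = 633.
OR = (51·633)/(878·223) = 32283/195794 = 0.16488
Risk in exposed = 51/929 = 0.05490; risk in unexposed = 223/856 = 0.26051; RR = 0.21073
OR/RR = 0.16488 / 0.21073 = 0.78244
The outcome is not rare, so the OR lies further from 1 than the RR.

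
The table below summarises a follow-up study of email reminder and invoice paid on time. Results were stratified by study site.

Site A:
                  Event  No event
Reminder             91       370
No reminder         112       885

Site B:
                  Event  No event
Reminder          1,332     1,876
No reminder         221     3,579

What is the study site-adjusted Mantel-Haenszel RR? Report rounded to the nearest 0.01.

RR_MH = Σ(aᵢ·n₀ᵢ/nᵢ) / Σ(cᵢ·n₁ᵢ/nᵢ), with n₁ᵢ = aᵢ+bᵢ (exposed), n₀ᵢ = cᵢ+dᵢ (unexposed), nᵢ = n₁ᵢ+n₀ᵢ.
Stratum 1 (Site A): n₁ = 461, n₀ = 997, n = 1458; a·n₀/n = 91·997/1458 = 62.2270; c·n₁/n = 112·461/1458 = 35.4129
Stratum 2 (Site B): n₁ = 3208, n₀ = 3800, n = 7008; a·n₀/n = 1332·3800/7008 = 722.2603; c·n₁/n = 221·3208/7008 = 101.1655
RR_MH = (62.2270 + 722.2603) / (35.4129 + 101.1655) = 784.4873 / 136.5784 = 5.74386

5.74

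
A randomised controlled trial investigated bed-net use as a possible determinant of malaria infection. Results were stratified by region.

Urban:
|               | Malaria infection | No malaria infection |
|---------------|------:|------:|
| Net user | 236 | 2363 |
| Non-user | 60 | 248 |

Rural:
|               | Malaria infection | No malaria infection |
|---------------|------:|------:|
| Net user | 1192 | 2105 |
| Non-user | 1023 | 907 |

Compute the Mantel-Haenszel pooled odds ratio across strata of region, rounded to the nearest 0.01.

OR_MH = Σ(aᵢdᵢ/nᵢ) / Σ(bᵢcᵢ/nᵢ), where nᵢ is the stratum total.
Stratum 1 (Urban): n = 2907; a·d/n = 236·248/2907 = 20.1335; b·c/n = 2363·60/2907 = 48.7719
Stratum 2 (Rural): n = 5227; a·d/n = 1192·907/5227 = 206.8383; b·c/n = 2105·1023/5227 = 411.9791
OR_MH = (20.1335 + 206.8383) / (48.7719 + 411.9791) = 226.9718 / 460.7511 = 0.49261

0.49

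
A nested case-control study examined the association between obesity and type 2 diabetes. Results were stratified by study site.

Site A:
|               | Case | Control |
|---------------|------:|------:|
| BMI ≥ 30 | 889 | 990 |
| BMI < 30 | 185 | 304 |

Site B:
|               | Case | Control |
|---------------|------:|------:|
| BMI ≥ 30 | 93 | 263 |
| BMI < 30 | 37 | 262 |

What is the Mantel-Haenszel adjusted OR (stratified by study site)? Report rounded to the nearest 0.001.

OR_MH = Σ(aᵢdᵢ/nᵢ) / Σ(bᵢcᵢ/nᵢ), where nᵢ is the stratum total.
Stratum 1 (Site A): n = 2368; a·d/n = 889·304/2368 = 114.1284; b·c/n = 990·185/2368 = 77.3438
Stratum 2 (Site B): n = 655; a·d/n = 93·262/655 = 37.2000; b·c/n = 263·37/655 = 14.8565
OR_MH = (114.1284 + 37.2000) / (77.3438 + 14.8565) = 151.3284 / 92.2002 = 1.64130

1.641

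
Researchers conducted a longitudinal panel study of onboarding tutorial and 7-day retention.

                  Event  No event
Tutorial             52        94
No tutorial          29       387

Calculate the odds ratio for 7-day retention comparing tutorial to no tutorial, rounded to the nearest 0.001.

7.382

Cells: a = 52, b = 94, c = 29, d = 387.
OR = (a·d)/(b·c) = (52 × 387) / (94 × 29) = 20124 / 2726 = 7.38225
The odds of 7-day retention are about 7.38 times as high in the tutorial group.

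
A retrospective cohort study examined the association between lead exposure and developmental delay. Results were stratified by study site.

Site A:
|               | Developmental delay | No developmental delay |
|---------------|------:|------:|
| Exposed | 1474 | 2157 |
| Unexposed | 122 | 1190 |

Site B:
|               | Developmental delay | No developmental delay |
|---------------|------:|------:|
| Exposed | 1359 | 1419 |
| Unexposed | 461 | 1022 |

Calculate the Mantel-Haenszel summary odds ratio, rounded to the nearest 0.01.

3.29

OR_MH = Σ(aᵢdᵢ/nᵢ) / Σ(bᵢcᵢ/nᵢ), where nᵢ is the stratum total.
Stratum 1 (Site A): n = 4943; a·d/n = 1474·1190/4943 = 354.8574; b·c/n = 2157·122/4943 = 53.2377
Stratum 2 (Site B): n = 4261; a·d/n = 1359·1022/4261 = 325.9559; b·c/n = 1419·461/4261 = 153.5224
OR_MH = (354.8574 + 325.9559) / (53.2377 + 153.5224) = 680.8133 / 206.7601 = 3.29277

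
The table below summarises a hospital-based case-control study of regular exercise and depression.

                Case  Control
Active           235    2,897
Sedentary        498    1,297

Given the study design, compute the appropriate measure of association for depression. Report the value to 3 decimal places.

Cells: a = 235, b = 2897, c = 498, d = 1297.
This is a hospital-based case-control study: participants were sampled on outcome status, so risks in the source population cannot be estimated directly — relative risk is not valid here. The odds ratio is the appropriate measure.
OR = (a·d)/(b·c) = (235 × 1297) / (2897 × 498) = 304795 / 1442706 = 0.21127

0.211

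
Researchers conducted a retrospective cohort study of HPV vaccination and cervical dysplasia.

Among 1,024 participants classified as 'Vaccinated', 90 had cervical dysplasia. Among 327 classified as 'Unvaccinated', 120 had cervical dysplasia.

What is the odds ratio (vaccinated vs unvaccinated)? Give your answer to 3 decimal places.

0.166

From the description: a = 90, b = 934, c = 120, d = 207.
OR = (a·d)/(b·c) = (90 × 207) / (934 × 120) = 18630 / 112080 = 0.16622
Exposure is associated with lower odds of cervical dysplasia (OR = 0.17 < 1).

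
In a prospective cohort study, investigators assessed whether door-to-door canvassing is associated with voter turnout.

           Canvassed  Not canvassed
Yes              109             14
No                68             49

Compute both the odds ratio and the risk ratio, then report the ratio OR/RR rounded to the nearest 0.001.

Reading the table with exposure as columns: a = 109 (Canvassed, case), b = 68 (Canvassed, non-case), c = 14 (Not canvassed, case), d = 49.
OR = (109·49)/(68·14) = 5341/952 = 5.61029
Risk in exposed = 109/177 = 0.61582; risk in unexposed = 14/63 = 0.22222; RR = 2.77119
OR/RR = 5.61029 / 2.77119 = 2.02451
The outcome is not rare, so the OR lies further from 1 than the RR.

2.025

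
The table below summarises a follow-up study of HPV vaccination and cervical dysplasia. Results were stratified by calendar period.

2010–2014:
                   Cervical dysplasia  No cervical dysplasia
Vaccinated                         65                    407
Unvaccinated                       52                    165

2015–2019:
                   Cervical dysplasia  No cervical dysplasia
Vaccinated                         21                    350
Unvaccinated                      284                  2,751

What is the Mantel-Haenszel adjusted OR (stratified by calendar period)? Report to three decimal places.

0.543

OR_MH = Σ(aᵢdᵢ/nᵢ) / Σ(bᵢcᵢ/nᵢ), where nᵢ is the stratum total.
Stratum 1 (2010–2014): n = 689; a·d/n = 65·165/689 = 15.5660; b·c/n = 407·52/689 = 30.7170
Stratum 2 (2015–2019): n = 3406; a·d/n = 21·2751/3406 = 16.9615; b·c/n = 350·284/3406 = 29.1838
OR_MH = (15.5660 + 16.9615) / (30.7170 + 29.1838) = 32.5276 / 59.9008 = 0.54302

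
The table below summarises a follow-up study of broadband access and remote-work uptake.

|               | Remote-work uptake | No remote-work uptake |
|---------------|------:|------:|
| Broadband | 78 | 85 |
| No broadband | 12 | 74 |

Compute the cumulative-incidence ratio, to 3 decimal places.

3.429

Cells: a = 78, b = 85, c = 12, d = 74.
Risk in exposed = 78/163 = 0.47853; risk in unexposed = 12/86 = 0.13953.
RR = 0.47853 / 0.13953 = 3.42945
The risk among the exposed is 3.43 times that among the unexposed.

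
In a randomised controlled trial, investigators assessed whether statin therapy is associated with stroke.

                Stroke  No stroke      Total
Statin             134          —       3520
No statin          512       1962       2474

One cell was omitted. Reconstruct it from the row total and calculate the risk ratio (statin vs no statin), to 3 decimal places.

The missing cell is in the exposed row: 3520 − 134 = 3386.
So a = 134, b = 3386, c = 512, d = 1962.
RR = [a/(a+b)] / [c/(c+d)] = (134/3520) / (512/2474) = 0.03807/0.20695 = 0.18395

0.184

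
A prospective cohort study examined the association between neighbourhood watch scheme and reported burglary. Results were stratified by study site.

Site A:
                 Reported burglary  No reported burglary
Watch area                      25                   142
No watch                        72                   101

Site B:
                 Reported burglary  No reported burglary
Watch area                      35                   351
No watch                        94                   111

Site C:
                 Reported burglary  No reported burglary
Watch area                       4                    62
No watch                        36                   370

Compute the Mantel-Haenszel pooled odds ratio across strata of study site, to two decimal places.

OR_MH = Σ(aᵢdᵢ/nᵢ) / Σ(bᵢcᵢ/nᵢ), where nᵢ is the stratum total.
Stratum 1 (Site A): n = 340; a·d/n = 25·101/340 = 7.4265; b·c/n = 142·72/340 = 30.0706
Stratum 2 (Site B): n = 591; a·d/n = 35·111/591 = 6.5736; b·c/n = 351·94/591 = 55.8274
Stratum 3 (Site C): n = 472; a·d/n = 4·370/472 = 3.1356; b·c/n = 62·36/472 = 4.7288
OR_MH = (7.4265 + 6.5736 + 3.1356) / (30.0706 + 55.8274 + 4.7288) = 17.1357 / 90.6268 = 0.18908

0.19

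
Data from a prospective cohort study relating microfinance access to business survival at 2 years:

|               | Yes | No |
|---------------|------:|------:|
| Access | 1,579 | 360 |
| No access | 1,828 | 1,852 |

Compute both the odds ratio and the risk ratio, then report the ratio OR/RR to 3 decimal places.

2.711

Cells: a = 1579, b = 360, c = 1828, d = 1852.
OR = (1579·1852)/(360·1828) = 2924308/658080 = 4.44370
Risk in exposed = 1579/1939 = 0.81434; risk in unexposed = 1828/3680 = 0.49674; RR = 1.63937
OR/RR = 4.44370 / 1.63937 = 2.71062
The outcome is not rare, so the OR lies further from 1 than the RR.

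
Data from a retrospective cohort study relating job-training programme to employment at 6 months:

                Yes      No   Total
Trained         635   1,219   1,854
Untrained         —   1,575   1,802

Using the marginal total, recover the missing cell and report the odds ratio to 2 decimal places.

3.61

The missing cell is in the unexposed row: 1802 − 1575 = 227.
So a = 635, b = 1219, c = 227, d = 1575.
OR = (a·d)/(b·c) = (635 × 1575) / (1219 × 227) = 1000125 / 276713 = 3.61430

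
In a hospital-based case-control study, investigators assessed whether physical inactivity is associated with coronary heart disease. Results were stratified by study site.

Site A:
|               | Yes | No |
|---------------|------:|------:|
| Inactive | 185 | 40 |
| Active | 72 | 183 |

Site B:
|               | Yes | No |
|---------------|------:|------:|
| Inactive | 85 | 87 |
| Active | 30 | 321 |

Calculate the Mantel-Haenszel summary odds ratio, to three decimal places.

11.164

OR_MH = Σ(aᵢdᵢ/nᵢ) / Σ(bᵢcᵢ/nᵢ), where nᵢ is the stratum total.
Stratum 1 (Site A): n = 480; a·d/n = 185·183/480 = 70.5312; b·c/n = 40·72/480 = 6.0000
Stratum 2 (Site B): n = 523; a·d/n = 85·321/523 = 52.1702; b·c/n = 87·30/523 = 4.9904
OR_MH = (70.5312 + 52.1702) / (6.0000 + 4.9904) = 122.7014 / 10.9904 = 11.16438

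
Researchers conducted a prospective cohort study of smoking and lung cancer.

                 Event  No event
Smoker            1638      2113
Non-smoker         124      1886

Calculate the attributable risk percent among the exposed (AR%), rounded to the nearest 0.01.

85.87

Cells: a = 1638, b = 2113, c = 124, d = 1886.
Risk in exposed = 1638/3751 = 0.43668; risk in unexposed = 124/2010 = 0.06169.
RR = 0.43668/0.06169 = 7.07850
AR% = (RR − 1)/RR × 100 = (7.07850 − 1)/7.07850 × 100 = 85.8727%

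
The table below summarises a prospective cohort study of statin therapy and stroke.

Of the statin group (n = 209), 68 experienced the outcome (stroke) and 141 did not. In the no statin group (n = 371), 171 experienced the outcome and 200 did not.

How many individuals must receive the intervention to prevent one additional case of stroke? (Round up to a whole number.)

Risk in treated group = 68/209 = 0.32536; risk in control = 171/371 = 0.46092.
Absolute risk reduction = 0.46092 − 0.32536 = 0.13556
NNT = 1 / ARR = 1 / 0.13556 = 7.377 → round up → 8

8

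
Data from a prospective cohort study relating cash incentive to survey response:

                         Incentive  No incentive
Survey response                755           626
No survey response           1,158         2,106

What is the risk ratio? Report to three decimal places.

1.722

Reading the table with exposure as columns: a = 755 (Incentive, case), b = 1158 (Incentive, non-case), c = 626 (No incentive, case), d = 2106.
Risk in exposed = 755/1913 = 0.39467; risk in unexposed = 626/2732 = 0.22914.
RR = 0.39467 / 0.22914 = 1.72242
The risk among the exposed is 1.72 times that among the unexposed.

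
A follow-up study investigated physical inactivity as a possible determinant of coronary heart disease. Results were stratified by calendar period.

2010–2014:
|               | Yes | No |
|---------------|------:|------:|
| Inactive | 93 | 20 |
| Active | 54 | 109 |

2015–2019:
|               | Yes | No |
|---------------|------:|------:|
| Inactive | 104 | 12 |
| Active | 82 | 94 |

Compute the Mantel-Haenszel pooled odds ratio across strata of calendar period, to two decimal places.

OR_MH = Σ(aᵢdᵢ/nᵢ) / Σ(bᵢcᵢ/nᵢ), where nᵢ is the stratum total.
Stratum 1 (2010–2014): n = 276; a·d/n = 93·109/276 = 36.7283; b·c/n = 20·54/276 = 3.9130
Stratum 2 (2015–2019): n = 292; a·d/n = 104·94/292 = 33.4795; b·c/n = 12·82/292 = 3.3699
OR_MH = (36.7283 + 33.4795) / (3.9130 + 3.3699) = 70.2077 / 7.2829 = 9.64007

9.64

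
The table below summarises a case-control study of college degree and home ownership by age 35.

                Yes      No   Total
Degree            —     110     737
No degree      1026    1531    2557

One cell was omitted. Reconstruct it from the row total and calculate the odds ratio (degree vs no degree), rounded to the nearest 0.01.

The missing cell is in the exposed row: 737 − 110 = 627.
So a = 627, b = 110, c = 1026, d = 1531.
OR = (a·d)/(b·c) = (627 × 1531) / (110 × 1026) = 959937 / 112860 = 8.50556

8.51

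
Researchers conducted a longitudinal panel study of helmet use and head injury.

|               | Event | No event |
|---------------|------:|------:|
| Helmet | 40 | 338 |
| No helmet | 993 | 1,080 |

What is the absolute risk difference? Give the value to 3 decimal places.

-0.373

Cells: a = 40, b = 338, c = 993, d = 1080.
Risk in exposed = 40/378 = 0.105820; risk in unexposed = 993/2073 = 0.479016.
Risk difference = 0.105820 − 0.479016 = -0.373196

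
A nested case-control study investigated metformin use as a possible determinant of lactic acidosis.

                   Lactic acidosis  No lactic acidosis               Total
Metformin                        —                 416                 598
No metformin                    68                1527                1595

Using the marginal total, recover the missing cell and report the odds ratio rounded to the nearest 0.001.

The missing cell is in the exposed row: 598 − 416 = 182.
So a = 182, b = 416, c = 68, d = 1527.
OR = (a·d)/(b·c) = (182 × 1527) / (416 × 68) = 277914 / 28288 = 9.82445

9.824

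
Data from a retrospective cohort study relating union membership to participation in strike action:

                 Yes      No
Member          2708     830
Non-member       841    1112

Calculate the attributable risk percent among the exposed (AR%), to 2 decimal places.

Cells: a = 2708, b = 830, c = 841, d = 1112.
Risk in exposed = 2708/3538 = 0.76540; risk in unexposed = 841/1953 = 0.43062.
RR = 0.76540/0.43062 = 1.77745
AR% = (RR − 1)/RR × 100 = (1.77745 − 1)/1.77745 × 100 = 43.7396%

43.74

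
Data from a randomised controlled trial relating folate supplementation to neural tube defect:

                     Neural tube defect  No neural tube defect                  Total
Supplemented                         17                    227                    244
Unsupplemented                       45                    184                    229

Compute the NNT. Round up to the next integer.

8

Risk in treated group = 17/244 = 0.06967; risk in control = 45/229 = 0.19651.
Absolute risk reduction = 0.19651 − 0.06967 = 0.12683
NNT = 1 / ARR = 1 / 0.12683 = 7.884 → round up → 8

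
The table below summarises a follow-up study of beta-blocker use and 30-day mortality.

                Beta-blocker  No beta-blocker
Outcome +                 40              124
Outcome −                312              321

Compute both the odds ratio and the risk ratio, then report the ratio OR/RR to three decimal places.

0.814

Reading the table with exposure as columns: a = 40 (Beta-blocker, case), b = 312 (Beta-blocker, non-case), c = 124 (No beta-blocker, case), d = 321.
OR = (40·321)/(312·124) = 12840/38688 = 0.33189
Risk in exposed = 40/352 = 0.11364; risk in unexposed = 124/445 = 0.27865; RR = 0.40781
OR/RR = 0.33189 / 0.40781 = 0.81383
The outcome is not rare, so the OR lies further from 1 than the RR.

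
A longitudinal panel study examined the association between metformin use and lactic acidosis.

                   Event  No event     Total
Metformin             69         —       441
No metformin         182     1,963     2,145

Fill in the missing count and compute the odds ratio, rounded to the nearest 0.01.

2.00

The missing cell is in the exposed row: 441 − 69 = 372.
So a = 69, b = 372, c = 182, d = 1963.
OR = (a·d)/(b·c) = (69 × 1963) / (372 × 182) = 135447 / 67704 = 2.00058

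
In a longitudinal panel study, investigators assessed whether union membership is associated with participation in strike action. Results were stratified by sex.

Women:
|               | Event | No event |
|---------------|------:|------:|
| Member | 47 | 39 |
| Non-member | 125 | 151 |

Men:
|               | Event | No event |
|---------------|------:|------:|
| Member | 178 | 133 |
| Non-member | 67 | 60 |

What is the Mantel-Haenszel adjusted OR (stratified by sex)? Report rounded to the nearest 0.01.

OR_MH = Σ(aᵢdᵢ/nᵢ) / Σ(bᵢcᵢ/nᵢ), where nᵢ is the stratum total.
Stratum 1 (Women): n = 362; a·d/n = 47·151/362 = 19.6050; b·c/n = 39·125/362 = 13.4669
Stratum 2 (Men): n = 438; a·d/n = 178·60/438 = 24.3836; b·c/n = 133·67/438 = 20.3447
OR_MH = (19.6050 + 24.3836) / (13.4669 + 20.3447) = 43.9885 / 33.8116 = 1.30099

1.30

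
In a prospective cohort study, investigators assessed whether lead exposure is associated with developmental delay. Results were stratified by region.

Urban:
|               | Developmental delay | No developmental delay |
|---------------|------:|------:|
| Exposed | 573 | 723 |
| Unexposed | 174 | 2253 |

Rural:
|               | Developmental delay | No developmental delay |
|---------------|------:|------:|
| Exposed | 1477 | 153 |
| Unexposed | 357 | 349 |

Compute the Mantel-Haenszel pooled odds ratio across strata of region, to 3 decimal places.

9.925

OR_MH = Σ(aᵢdᵢ/nᵢ) / Σ(bᵢcᵢ/nᵢ), where nᵢ is the stratum total.
Stratum 1 (Urban): n = 3723; a·d/n = 573·2253/3723 = 346.7550; b·c/n = 723·174/3723 = 33.7905
Stratum 2 (Rural): n = 2336; a·d/n = 1477·349/2336 = 220.6648; b·c/n = 153·357/2336 = 23.3823
OR_MH = (346.7550 + 220.6648) / (33.7905 + 23.3823) = 567.4198 / 57.1728 = 9.92465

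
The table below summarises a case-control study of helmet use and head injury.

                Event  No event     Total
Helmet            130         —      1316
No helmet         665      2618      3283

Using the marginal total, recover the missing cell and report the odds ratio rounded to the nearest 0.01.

The missing cell is in the exposed row: 1316 − 130 = 1186.
So a = 130, b = 1186, c = 665, d = 2618.
OR = (a·d)/(b·c) = (130 × 2618) / (1186 × 665) = 340340 / 788690 = 0.43153

0.43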